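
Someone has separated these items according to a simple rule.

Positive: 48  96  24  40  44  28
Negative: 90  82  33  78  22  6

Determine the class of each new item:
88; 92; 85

Positive, Positive, Negative

All 'Positive' examples share one property — multiple of 4 — and every 'Negative' example lacks it.
88: 88 = 4·22 — checks out, so Positive.
92: 92 = 4·23 — checks out, so Positive.
85: 85 = 4·21 + 1 — does not pass, so Negative.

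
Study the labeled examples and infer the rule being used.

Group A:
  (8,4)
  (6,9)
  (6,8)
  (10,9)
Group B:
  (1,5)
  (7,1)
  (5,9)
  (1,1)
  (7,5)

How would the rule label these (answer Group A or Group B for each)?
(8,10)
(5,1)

One predicate separates the groups cleanly: first is even.
(8,10) — first 8, hence Group A.
(5,1) — first 5, hence Group B.

Group A, Group B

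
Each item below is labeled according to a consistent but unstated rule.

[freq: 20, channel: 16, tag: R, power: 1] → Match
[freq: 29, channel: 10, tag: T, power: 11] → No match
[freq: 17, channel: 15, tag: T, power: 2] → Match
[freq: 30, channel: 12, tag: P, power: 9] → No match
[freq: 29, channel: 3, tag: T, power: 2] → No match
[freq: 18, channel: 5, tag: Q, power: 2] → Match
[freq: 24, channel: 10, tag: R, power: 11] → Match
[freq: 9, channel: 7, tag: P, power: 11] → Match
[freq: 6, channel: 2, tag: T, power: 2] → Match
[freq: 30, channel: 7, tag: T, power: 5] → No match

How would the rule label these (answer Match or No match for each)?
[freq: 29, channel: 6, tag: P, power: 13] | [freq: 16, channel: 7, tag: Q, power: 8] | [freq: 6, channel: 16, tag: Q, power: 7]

The distinguishing property — freq ≤ 24 — holds for all the 'Match' cases and none of the 'No match' cases.
[freq: 29, channel: 6, tag: P, power: 13] → freq = 29 → No match. [freq: 16, channel: 7, tag: Q, power: 8] → freq = 16 → Match. [freq: 6, channel: 16, tag: Q, power: 7] → freq = 6 → Match.

No match, Match, Match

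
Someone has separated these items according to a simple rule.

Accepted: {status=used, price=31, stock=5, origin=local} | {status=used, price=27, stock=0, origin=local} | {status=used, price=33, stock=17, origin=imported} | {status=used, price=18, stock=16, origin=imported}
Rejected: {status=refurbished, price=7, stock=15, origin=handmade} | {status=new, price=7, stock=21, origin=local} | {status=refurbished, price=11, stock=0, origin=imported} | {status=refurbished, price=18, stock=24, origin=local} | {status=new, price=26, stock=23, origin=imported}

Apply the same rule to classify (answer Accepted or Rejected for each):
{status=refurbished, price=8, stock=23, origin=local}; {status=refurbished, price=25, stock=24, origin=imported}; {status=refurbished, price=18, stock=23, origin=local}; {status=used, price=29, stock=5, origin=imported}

Rejected, Rejected, Rejected, Accepted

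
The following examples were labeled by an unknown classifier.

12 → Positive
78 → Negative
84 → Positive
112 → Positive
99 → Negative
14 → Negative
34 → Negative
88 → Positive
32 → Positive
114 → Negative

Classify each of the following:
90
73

Negative, Negative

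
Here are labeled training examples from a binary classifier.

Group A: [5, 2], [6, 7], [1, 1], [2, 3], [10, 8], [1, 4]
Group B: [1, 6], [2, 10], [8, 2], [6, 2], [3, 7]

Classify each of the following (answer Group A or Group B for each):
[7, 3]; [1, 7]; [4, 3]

Rule: |first − second| ≤ 3. This holds for each 'Group A' example and fails for each 'Group B' one.
[7, 3]: |7−3| = 4, does not pass → Group B. [1, 7]: |1−7| = 6, does not pass → Group B. [4, 3]: |4−3| = 1, fits → Group A.

Group B, Group B, Group A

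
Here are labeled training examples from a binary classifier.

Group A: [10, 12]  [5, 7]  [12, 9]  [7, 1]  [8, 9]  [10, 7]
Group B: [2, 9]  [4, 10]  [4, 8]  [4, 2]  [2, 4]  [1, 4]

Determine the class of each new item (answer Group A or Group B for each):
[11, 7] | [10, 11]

Group A, Group A

A rule that fits every label: first ≥ 5 — true of each 'Group A' example, false of each 'Group B' one.
[11, 7]: Group A (first 11). [10, 11]: Group A (first 10).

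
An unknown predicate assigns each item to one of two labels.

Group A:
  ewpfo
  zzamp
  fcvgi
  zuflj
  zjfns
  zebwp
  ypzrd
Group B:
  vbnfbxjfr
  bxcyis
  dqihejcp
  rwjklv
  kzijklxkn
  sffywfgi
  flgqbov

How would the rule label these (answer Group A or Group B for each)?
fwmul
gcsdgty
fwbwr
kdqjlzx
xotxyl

Group A, Group B, Group A, Group B, Group B

The rule appears to be: length 5.
fwmul: length 5 — qualifies, so Group A.
gcsdgty: length 7 — lacks this property, so Group B.
fwbwr: length 5 — qualifies, so Group A.
kdqjlzx: length 7 — lacks this property, so Group B.
xotxyl: length 6 — lacks this property, so Group B.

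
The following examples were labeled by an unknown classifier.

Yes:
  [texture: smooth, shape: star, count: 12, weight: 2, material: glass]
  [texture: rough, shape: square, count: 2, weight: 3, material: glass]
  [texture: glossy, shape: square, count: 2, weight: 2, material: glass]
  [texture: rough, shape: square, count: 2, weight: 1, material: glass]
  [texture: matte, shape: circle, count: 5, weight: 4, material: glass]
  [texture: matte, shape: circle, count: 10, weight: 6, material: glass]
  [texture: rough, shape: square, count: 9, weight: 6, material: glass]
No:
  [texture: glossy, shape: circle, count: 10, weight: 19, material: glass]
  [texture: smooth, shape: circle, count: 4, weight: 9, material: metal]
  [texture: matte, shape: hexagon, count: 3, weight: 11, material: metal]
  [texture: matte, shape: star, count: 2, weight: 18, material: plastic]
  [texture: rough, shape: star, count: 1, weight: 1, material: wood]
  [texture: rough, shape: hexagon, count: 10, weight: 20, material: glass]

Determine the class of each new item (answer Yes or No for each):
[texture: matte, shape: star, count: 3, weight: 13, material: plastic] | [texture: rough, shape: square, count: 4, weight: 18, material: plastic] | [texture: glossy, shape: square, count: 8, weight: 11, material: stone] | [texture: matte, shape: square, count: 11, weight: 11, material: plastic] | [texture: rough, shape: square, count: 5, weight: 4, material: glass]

No, No, No, No, Yes

A rule that fits every label: material is glass AND weight ≤ 6 — true of each 'Yes' example, false of each 'No' one.
[texture: matte, shape: star, count: 3, weight: 13, material: plastic] — material is plastic, weight = 13, hence No.
[texture: rough, shape: square, count: 4, weight: 18, material: plastic] — material is plastic, weight = 18, hence No.
[texture: glossy, shape: square, count: 8, weight: 11, material: stone] — material is stone, weight = 11, hence No.
[texture: matte, shape: square, count: 11, weight: 11, material: plastic] — material is plastic, weight = 11, hence No.
[texture: rough, shape: square, count: 5, weight: 4, material: glass] — material is glass, weight = 4, hence Yes.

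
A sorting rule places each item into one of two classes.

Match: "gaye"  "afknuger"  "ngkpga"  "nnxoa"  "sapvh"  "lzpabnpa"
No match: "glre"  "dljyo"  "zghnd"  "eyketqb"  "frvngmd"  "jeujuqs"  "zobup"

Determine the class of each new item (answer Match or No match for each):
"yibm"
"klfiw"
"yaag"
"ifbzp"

No match, No match, Match, No match

The common property of the 'Match' items is: contains 'a'. No 'No match' item has it.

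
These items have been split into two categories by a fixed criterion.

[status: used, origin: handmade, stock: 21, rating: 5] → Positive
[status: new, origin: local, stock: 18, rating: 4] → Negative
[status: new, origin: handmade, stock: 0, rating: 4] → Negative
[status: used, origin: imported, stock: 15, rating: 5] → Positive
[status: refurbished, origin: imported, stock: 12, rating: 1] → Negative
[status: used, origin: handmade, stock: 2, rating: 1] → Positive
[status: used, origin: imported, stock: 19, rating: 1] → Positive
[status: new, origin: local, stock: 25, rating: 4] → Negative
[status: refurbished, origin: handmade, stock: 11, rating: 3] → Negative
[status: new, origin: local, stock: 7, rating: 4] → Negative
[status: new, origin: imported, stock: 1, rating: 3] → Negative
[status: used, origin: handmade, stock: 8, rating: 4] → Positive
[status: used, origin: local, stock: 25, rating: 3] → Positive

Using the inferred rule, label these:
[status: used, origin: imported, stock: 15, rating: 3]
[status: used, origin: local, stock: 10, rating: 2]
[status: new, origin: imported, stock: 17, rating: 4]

Rule: status is used. This holds for each 'Positive' example and fails for each 'Negative' one.
Positive: [status: used, origin: imported, stock: 15, rating: 3], since status is used. Positive: [status: used, origin: local, stock: 10, rating: 2], since status is used. Negative: [status: new, origin: imported, stock: 17, rating: 4], since status is new.

Positive, Positive, Negative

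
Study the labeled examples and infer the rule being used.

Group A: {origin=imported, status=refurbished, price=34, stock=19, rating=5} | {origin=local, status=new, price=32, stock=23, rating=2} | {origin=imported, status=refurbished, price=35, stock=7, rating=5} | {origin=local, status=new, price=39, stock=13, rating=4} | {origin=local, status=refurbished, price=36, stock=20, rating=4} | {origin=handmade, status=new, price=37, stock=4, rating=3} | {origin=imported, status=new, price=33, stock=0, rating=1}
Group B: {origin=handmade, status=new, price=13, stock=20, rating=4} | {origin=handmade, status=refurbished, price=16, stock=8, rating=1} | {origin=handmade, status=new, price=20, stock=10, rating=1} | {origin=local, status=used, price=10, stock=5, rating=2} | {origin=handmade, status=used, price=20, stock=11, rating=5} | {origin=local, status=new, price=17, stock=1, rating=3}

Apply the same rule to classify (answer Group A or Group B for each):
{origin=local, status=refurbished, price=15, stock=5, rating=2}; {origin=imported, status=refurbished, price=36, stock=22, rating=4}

Group B, Group A

The simplest hypothesis consistent with all the labels is: price ≥ 32.
{origin=local, status=refurbished, price=15, stock=5, rating=2}: Group B (price = 15). {origin=imported, status=refurbished, price=36, stock=22, rating=4}: Group A (price = 36).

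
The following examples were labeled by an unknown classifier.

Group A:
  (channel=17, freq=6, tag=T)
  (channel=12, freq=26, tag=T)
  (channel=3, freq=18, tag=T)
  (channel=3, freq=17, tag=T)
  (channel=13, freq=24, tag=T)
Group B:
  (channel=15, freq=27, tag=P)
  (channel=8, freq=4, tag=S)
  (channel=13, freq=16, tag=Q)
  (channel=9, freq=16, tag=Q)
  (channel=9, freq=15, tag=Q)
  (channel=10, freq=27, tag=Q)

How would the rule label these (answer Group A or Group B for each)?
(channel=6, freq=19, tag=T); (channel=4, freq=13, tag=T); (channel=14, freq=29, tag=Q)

A rule that fits every label: tag is T — true of each 'Group A' example, false of each 'Group B' one.
(channel=6, freq=19, tag=T) — tag is T, hence Group A. (channel=4, freq=13, tag=T) — tag is T, hence Group A. (channel=14, freq=29, tag=Q) — tag is Q, hence Group B.

Group A, Group A, Group B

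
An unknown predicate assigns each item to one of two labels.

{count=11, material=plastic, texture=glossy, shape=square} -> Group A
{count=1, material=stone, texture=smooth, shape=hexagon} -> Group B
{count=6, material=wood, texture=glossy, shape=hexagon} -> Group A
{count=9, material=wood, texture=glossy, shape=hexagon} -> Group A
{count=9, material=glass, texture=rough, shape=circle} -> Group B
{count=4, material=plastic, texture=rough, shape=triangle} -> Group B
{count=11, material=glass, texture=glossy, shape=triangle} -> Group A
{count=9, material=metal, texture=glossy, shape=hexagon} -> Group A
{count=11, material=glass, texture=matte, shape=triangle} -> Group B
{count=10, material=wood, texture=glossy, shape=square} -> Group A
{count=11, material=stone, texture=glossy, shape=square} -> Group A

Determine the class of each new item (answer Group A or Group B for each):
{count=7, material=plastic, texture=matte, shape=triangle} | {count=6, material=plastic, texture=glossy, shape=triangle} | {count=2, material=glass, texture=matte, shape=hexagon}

Group B, Group A, Group B

The common property of the 'Group A' items is: texture is glossy. No 'Group B' item has it.
Group B: {count=7, material=plastic, texture=matte, shape=triangle}, since texture is matte. Group A: {count=6, material=plastic, texture=glossy, shape=triangle}, since texture is glossy. Group B: {count=2, material=glass, texture=matte, shape=hexagon}, since texture is matte.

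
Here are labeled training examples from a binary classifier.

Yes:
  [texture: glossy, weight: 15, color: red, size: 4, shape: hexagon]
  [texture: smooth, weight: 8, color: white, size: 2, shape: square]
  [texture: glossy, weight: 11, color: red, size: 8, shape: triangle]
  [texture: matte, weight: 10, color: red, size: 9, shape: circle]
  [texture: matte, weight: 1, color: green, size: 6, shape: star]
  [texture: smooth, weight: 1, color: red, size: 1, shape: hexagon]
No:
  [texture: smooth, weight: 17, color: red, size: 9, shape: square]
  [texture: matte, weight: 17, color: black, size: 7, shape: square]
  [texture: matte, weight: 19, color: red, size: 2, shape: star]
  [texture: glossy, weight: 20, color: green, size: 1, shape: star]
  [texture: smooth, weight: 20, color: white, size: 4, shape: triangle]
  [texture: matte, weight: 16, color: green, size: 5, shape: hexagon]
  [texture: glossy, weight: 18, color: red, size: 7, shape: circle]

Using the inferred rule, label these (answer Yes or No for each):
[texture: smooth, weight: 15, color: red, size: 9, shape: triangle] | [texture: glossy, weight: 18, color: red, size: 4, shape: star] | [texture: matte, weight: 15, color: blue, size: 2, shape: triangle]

Yes, No, Yes

One predicate separates the groups cleanly: weight ≤ 15.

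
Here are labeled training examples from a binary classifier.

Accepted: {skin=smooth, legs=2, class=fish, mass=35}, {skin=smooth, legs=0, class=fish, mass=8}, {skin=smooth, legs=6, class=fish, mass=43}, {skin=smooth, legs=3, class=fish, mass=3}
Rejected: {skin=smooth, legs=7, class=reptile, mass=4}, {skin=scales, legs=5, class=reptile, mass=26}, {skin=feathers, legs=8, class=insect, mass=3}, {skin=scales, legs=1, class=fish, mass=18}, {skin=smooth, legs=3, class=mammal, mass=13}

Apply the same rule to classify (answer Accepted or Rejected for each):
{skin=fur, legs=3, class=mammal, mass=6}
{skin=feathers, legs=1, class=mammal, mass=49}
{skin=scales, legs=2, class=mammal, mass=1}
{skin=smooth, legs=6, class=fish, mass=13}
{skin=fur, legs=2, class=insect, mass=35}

The distinguishing property — class is fish AND skin is smooth — holds for all the 'Accepted' cases and none of the 'Rejected' cases.
{skin=fur, legs=3, class=mammal, mass=6} → class is mammal, skin is fur → Rejected. {skin=feathers, legs=1, class=mammal, mass=49} → class is mammal, skin is feathers → Rejected. {skin=scales, legs=2, class=mammal, mass=1} → class is mammal, skin is scales → Rejected. {skin=smooth, legs=6, class=fish, mass=13} → class is fish, skin is smooth → Accepted. {skin=fur, legs=2, class=insect, mass=35} → class is insect, skin is fur → Rejected.

Rejected, Rejected, Rejected, Accepted, Rejected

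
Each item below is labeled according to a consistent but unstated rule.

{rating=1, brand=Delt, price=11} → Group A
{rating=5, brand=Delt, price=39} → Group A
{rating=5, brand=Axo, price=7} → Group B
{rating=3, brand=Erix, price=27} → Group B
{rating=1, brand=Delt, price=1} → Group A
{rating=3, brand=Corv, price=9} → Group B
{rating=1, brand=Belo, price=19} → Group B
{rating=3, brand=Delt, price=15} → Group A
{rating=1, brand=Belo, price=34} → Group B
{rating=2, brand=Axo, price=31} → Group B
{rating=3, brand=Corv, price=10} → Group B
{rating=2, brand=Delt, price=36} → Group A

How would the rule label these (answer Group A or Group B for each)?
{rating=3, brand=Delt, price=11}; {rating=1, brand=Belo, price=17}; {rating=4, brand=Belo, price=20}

The pattern is that an item is 'Group A' exactly when: brand is Delt.
{rating=3, brand=Delt, price=11} — brand is Delt, hence Group A.
{rating=1, brand=Belo, price=17} — brand is Belo, hence Group B.
{rating=4, brand=Belo, price=20} — brand is Belo, hence Group B.

Group A, Group B, Group B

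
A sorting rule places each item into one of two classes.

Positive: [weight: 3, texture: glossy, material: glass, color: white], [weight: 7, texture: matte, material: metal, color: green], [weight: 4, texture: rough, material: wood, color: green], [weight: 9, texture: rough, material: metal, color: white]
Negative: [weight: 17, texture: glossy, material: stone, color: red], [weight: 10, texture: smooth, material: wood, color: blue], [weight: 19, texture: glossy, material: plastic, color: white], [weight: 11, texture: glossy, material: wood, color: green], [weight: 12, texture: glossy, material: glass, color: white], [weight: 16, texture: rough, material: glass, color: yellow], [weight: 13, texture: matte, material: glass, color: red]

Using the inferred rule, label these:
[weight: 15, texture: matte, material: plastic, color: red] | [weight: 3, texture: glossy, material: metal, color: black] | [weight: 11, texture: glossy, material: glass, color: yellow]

The simplest hypothesis consistent with all the labels is: weight ≤ 9.
[weight: 15, texture: matte, material: plastic, color: red]: weight = 15 — does not pass, so Negative.
[weight: 3, texture: glossy, material: metal, color: black]: weight = 3 — satisfies this, so Positive.
[weight: 11, texture: glossy, material: glass, color: yellow]: weight = 11 — does not pass, so Negative.

Negative, Positive, Negative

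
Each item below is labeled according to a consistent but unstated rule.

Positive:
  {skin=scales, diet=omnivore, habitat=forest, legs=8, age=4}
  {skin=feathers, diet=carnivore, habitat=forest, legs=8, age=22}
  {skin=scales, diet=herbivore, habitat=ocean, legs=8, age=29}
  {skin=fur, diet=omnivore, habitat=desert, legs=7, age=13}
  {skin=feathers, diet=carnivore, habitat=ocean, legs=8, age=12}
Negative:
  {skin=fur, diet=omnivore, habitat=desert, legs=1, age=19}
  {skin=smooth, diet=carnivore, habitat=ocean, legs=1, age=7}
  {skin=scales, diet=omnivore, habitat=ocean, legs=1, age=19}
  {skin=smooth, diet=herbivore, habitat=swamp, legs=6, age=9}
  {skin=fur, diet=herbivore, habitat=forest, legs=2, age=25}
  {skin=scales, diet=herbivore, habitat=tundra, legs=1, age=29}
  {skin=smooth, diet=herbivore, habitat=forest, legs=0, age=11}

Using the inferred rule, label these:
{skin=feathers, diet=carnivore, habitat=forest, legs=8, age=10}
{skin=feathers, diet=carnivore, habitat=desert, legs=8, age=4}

The rule appears to be: legs ≥ 7.
{skin=feathers, diet=carnivore, habitat=forest, legs=8, age=10}: legs = 8, meets the rule → Positive.
{skin=feathers, diet=carnivore, habitat=desert, legs=8, age=4}: legs = 8, meets the rule → Positive.

Positive, Positive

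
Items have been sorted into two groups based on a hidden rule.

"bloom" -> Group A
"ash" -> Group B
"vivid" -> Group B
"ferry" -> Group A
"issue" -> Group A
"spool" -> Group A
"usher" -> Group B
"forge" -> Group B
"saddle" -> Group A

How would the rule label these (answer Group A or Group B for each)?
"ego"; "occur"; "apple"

Group B, Group A, Group A

The distinguishing property — has a double letter — holds for all the 'Group A' cases and none of the 'Group B' cases.
"ego" → no doubled letter → Group B. "occur" → 'cc' doubled → Group A. "apple" → 'pp' doubled → Group A.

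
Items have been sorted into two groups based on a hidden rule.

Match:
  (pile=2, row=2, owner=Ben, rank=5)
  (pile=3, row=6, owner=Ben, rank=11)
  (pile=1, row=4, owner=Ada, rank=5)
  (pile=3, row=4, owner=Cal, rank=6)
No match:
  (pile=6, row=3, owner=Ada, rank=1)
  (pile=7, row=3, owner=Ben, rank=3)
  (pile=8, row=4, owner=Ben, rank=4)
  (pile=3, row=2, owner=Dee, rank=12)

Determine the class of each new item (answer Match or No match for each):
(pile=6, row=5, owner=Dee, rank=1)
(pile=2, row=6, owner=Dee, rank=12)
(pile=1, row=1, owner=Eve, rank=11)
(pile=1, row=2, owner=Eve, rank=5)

The classifier is using: pile ≤ 3 AND rank ≤ 11.
(pile=6, row=5, owner=Dee, rank=1) — pile = 6, rank = 1, hence No match. (pile=2, row=6, owner=Dee, rank=12) — pile = 2, rank = 12, hence No match. (pile=1, row=1, owner=Eve, rank=11) — pile = 1, rank = 11, hence Match. (pile=1, row=2, owner=Eve, rank=5) — pile = 1, rank = 5, hence Match.

No match, No match, Match, Match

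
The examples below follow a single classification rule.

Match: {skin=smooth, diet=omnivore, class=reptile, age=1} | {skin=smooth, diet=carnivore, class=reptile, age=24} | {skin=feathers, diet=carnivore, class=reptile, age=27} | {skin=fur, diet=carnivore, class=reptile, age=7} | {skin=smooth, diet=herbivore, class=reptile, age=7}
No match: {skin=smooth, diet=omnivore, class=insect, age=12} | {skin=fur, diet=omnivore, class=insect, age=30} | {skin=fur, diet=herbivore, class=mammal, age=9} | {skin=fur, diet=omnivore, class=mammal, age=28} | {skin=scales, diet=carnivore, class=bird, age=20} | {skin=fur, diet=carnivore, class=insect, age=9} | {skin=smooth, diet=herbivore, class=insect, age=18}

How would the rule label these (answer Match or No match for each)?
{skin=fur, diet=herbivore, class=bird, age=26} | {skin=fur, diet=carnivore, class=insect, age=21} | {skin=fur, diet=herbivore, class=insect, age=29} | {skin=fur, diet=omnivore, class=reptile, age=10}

No match, No match, No match, Match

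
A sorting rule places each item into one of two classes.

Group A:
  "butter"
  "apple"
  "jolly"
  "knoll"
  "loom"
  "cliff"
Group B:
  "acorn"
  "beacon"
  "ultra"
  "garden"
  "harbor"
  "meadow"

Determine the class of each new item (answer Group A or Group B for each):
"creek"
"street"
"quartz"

The pattern is that an item is 'Group A' exactly when: has a double letter.

Group A, Group A, Group B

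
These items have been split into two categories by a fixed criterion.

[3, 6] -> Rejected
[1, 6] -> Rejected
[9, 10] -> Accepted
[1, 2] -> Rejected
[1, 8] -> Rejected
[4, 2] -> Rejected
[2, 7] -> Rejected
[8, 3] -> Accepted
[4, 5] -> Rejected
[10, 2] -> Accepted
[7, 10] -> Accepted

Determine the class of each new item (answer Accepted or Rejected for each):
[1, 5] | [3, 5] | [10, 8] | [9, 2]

Rejected, Rejected, Accepted, Accepted

One predicate separates the groups cleanly: sum ≥ 11.
[1, 5] → 1+5 = 6 → Rejected. [3, 5] → 3+5 = 8 → Rejected. [10, 8] → 10+8 = 18 → Accepted. [9, 2] → 9+2 = 11 → Accepted.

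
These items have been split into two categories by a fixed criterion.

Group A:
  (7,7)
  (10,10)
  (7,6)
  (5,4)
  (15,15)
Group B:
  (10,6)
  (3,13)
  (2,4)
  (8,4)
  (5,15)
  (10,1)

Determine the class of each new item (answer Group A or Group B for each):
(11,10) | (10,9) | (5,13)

Group A, Group A, Group B

The classifier is using: |first − second| ≤ 1.
(11,10) → |11−10| = 1 → Group A. (10,9) → |10−9| = 1 → Group A. (5,13) → |5−13| = 8 → Group B.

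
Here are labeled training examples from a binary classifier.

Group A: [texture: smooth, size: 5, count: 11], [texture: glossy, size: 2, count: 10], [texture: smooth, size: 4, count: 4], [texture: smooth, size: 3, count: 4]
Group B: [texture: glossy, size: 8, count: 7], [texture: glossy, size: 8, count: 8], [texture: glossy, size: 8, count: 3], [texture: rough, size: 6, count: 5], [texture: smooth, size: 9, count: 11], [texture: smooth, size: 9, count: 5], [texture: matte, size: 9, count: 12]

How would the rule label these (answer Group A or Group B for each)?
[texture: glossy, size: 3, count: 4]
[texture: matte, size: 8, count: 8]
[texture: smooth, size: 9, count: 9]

Group A, Group B, Group B

All 'Group A' examples share one property — size ≤ 5 — and every 'Group B' example lacks it.
Group A: [texture: glossy, size: 3, count: 4], since size = 3.
Group B: [texture: matte, size: 8, count: 8], since size = 8.
Group B: [texture: smooth, size: 9, count: 9], since size = 9.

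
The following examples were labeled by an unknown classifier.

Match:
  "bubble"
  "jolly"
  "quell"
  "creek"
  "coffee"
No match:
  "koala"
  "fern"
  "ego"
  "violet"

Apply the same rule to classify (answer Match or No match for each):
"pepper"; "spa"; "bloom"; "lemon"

The pattern is that an item is 'Match' exactly when: has a double letter.

Match, No match, Match, No match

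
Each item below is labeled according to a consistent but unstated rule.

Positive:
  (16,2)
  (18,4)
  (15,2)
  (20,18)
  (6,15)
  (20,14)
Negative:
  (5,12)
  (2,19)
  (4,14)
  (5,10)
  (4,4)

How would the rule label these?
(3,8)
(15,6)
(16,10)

Negative, Positive, Positive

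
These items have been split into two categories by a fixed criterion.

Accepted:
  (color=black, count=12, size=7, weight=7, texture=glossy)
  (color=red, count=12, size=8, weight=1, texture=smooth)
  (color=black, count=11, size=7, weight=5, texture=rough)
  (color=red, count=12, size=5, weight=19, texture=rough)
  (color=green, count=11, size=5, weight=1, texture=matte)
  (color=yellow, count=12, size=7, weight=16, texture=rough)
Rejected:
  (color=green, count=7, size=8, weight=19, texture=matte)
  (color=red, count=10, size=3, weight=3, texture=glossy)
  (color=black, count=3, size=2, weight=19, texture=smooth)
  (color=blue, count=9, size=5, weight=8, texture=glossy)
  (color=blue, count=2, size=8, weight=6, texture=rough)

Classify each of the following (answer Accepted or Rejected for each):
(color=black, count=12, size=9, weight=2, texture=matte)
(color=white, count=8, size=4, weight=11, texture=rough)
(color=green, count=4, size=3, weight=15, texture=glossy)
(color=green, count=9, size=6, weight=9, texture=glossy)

Accepted, Rejected, Rejected, Rejected

Rule: count ≥ 11. This holds for each 'Accepted' example and fails for each 'Rejected' one.
(color=black, count=12, size=9, weight=2, texture=matte) — count = 12, hence Accepted. (color=white, count=8, size=4, weight=11, texture=rough) — count = 8, hence Rejected. (color=green, count=4, size=3, weight=15, texture=glossy) — count = 4, hence Rejected. (color=green, count=9, size=6, weight=9, texture=glossy) — count = 9, hence Rejected.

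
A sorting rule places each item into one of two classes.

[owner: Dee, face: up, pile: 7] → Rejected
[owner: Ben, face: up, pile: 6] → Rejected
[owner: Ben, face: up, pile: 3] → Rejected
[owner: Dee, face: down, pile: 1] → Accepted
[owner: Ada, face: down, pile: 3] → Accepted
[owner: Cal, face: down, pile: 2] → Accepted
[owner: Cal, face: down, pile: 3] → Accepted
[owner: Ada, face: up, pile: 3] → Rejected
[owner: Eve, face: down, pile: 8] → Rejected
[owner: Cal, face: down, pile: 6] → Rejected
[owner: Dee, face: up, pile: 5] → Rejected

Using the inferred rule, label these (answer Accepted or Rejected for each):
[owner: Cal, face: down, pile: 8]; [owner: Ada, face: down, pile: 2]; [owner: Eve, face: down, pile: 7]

All 'Accepted' examples share one property — face is down AND pile ≤ 3 — and every 'Rejected' example lacks it.
Rejected: [owner: Cal, face: down, pile: 8], since face is down, pile = 8. Accepted: [owner: Ada, face: down, pile: 2], since face is down, pile = 2. Rejected: [owner: Eve, face: down, pile: 7], since face is down, pile = 7.

Rejected, Accepted, Rejected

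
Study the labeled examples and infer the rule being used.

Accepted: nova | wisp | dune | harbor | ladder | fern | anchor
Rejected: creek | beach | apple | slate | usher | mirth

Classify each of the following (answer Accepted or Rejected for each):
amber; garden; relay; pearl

Rejected, Accepted, Rejected, Rejected

The simplest hypothesis consistent with all the labels is: even length.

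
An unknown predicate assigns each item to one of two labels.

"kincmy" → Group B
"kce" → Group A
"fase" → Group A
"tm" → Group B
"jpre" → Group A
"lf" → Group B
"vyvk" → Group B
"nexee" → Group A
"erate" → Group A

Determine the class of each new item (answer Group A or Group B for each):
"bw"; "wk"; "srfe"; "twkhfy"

Group B, Group B, Group A, Group B

The distinguishing property — contains 'e' — holds for all the 'Group A' cases and none of the 'Group B' cases.
"bw": no 'e' — fails this test, so Group B. "wk": no 'e' — fails this test, so Group B. "srfe": has 'e' — checks out, so Group A. "twkhfy": no 'e' — fails this test, so Group B.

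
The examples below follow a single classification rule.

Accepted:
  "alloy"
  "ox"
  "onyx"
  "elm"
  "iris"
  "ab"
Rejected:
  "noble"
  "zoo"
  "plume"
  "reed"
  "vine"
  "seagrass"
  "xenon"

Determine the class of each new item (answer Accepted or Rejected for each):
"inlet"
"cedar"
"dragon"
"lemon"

Accepted, Rejected, Rejected, Rejected

The distinguishing property — starts with a vowel — holds for all the 'Accepted' cases and none of the 'Rejected' cases.
"inlet": starts with 'i', qualifies → Accepted.
"cedar": starts with 'c', does not satisfy this → Rejected.
"dragon": starts with 'd', does not satisfy this → Rejected.
"lemon": starts with 'l', does not satisfy this → Rejected.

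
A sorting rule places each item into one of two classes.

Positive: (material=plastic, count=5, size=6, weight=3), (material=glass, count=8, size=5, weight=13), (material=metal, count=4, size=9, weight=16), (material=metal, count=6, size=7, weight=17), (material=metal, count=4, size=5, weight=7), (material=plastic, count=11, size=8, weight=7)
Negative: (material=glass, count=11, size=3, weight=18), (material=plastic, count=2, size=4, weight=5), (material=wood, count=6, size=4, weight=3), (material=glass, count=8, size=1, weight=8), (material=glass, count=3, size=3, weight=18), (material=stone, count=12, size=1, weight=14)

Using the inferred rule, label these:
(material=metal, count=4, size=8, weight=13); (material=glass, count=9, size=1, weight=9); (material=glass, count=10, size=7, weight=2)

Positive, Negative, Positive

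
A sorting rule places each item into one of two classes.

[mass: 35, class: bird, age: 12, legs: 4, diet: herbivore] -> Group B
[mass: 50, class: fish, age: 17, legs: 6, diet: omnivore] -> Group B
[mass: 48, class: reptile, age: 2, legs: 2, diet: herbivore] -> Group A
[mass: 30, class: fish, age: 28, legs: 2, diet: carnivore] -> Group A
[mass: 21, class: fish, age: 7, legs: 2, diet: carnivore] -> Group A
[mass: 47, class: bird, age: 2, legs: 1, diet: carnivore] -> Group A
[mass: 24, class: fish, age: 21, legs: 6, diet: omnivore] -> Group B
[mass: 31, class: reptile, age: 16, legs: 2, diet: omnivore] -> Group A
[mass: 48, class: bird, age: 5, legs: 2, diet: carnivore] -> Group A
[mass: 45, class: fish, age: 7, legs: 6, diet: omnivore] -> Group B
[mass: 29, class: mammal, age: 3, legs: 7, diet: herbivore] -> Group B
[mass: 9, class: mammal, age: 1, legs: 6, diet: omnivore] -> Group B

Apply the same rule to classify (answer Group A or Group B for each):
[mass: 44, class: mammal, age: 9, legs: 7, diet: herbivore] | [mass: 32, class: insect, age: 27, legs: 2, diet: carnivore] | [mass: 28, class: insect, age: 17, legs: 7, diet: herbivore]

The simplest hypothesis consistent with all the labels is: legs ≤ 2.
[mass: 44, class: mammal, age: 9, legs: 7, diet: herbivore]: legs = 7 — lacks this property, so Group B. [mass: 32, class: insect, age: 27, legs: 2, diet: carnivore]: legs = 2 — matches, so Group A. [mass: 28, class: insect, age: 17, legs: 7, diet: herbivore]: legs = 7 — lacks this property, so Group B.

Group B, Group A, Group B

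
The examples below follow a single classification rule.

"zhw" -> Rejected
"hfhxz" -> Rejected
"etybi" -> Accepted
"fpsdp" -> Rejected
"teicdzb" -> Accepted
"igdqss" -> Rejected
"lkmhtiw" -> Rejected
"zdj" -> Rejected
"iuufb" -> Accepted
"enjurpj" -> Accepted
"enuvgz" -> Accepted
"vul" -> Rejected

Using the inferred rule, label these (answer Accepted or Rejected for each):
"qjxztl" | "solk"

All 'Accepted' examples share one property — has ≥ 2 vowels — and every 'Rejected' example lacks it.

Rejected, Rejected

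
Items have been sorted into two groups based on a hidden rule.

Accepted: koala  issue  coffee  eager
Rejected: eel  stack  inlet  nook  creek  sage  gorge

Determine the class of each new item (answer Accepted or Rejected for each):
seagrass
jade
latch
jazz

Accepted, Rejected, Rejected, Rejected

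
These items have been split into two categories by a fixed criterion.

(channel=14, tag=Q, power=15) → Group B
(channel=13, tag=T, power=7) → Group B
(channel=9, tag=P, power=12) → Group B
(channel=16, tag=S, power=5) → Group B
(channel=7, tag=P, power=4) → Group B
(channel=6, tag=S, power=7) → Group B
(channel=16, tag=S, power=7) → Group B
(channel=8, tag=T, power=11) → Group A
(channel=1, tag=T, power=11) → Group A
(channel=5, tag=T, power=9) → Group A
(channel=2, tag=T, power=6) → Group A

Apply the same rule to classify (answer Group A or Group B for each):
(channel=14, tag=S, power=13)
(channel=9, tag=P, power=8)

Group B, Group B

The classifier is using: tag is T AND channel ≤ 8.
(channel=14, tag=S, power=13) — tag is S, channel = 14, hence Group B. (channel=9, tag=P, power=8) — tag is P, channel = 9, hence Group B.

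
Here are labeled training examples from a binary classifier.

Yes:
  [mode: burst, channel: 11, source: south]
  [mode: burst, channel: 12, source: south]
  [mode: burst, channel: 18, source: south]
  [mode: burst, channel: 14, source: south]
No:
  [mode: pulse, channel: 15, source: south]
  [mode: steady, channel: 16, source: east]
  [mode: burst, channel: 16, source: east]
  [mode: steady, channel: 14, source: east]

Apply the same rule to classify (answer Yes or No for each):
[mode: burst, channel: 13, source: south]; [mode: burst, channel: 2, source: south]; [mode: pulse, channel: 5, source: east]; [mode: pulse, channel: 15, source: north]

Yes, Yes, No, No

Every 'Yes' example satisfies: mode is burst AND source is south. None of the 'No' examples do.
[mode: burst, channel: 13, source: south]: Yes (mode is burst, source is south). [mode: burst, channel: 2, source: south]: Yes (mode is burst, source is south). [mode: pulse, channel: 5, source: east]: No (mode is pulse, source is east). [mode: pulse, channel: 15, source: north]: No (mode is pulse, source is north).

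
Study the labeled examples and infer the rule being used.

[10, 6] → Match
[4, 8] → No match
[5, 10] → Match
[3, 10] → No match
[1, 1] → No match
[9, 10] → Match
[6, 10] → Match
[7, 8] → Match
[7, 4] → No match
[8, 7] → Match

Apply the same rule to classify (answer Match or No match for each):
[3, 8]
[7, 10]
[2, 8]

No match, Match, No match

All 'Match' examples share one property — sum ≥ 15 — and every 'No match' example lacks it.
[3, 8]: No match (3+8 = 11). [7, 10]: Match (7+10 = 17). [2, 8]: No match (2+8 = 10).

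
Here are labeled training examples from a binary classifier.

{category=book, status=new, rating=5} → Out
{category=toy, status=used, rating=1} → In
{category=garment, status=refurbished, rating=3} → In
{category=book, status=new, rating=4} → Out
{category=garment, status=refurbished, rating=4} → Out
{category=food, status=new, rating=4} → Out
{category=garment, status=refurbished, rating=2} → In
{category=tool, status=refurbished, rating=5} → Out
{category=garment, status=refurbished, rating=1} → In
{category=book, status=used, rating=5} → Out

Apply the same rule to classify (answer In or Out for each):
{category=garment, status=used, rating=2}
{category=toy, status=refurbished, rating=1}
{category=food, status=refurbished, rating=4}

In, In, Out

The simplest hypothesis consistent with all the labels is: rating ≤ 3.
{category=garment, status=used, rating=2}: In (rating = 2). {category=toy, status=refurbished, rating=1}: In (rating = 1). {category=food, status=refurbished, rating=4}: Out (rating = 4).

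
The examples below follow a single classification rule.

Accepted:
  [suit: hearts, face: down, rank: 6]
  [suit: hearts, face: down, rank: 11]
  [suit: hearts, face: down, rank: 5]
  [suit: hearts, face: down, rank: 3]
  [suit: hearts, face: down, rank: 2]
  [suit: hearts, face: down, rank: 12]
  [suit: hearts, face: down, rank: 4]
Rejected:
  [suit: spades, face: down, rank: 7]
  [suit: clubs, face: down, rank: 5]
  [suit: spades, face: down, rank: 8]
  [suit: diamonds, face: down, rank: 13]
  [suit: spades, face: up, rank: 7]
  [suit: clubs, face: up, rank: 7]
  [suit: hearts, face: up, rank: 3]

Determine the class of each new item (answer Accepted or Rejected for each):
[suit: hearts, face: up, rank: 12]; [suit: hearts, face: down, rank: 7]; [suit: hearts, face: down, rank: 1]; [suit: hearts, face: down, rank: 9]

Rejected, Accepted, Accepted, Accepted

The classifier is using: suit is hearts AND face is down.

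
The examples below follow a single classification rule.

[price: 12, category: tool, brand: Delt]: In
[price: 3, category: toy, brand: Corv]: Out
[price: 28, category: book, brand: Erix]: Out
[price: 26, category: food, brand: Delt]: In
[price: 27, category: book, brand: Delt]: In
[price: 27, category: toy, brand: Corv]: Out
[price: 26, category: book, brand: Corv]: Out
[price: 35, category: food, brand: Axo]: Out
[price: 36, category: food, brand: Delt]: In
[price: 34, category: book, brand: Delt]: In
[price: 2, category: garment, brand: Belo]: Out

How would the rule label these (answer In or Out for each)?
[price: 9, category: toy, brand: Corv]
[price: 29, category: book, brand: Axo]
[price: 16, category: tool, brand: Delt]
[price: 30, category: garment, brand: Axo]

Out, Out, In, Out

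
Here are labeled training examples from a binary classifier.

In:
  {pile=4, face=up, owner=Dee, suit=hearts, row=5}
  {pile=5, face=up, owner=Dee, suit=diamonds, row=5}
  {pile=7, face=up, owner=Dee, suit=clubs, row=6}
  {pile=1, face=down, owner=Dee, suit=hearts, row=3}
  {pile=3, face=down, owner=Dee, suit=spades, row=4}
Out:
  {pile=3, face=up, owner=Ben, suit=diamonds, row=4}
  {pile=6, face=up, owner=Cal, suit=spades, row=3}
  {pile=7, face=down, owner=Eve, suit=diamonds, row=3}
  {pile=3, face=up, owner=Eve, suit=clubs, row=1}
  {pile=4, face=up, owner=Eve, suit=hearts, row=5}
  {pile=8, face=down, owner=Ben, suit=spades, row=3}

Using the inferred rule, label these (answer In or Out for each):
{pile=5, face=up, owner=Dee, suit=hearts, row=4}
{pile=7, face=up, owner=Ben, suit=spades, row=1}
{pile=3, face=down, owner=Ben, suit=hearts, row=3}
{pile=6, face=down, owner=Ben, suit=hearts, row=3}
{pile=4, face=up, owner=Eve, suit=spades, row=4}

The simplest hypothesis consistent with all the labels is: owner is Dee.
{pile=5, face=up, owner=Dee, suit=hearts, row=4} → owner is Dee → In.
{pile=7, face=up, owner=Ben, suit=spades, row=1} → owner is Ben → Out.
{pile=3, face=down, owner=Ben, suit=hearts, row=3} → owner is Ben → Out.
{pile=6, face=down, owner=Ben, suit=hearts, row=3} → owner is Ben → Out.
{pile=4, face=up, owner=Eve, suit=spades, row=4} → owner is Eve → Out.

In, Out, Out, Out, Out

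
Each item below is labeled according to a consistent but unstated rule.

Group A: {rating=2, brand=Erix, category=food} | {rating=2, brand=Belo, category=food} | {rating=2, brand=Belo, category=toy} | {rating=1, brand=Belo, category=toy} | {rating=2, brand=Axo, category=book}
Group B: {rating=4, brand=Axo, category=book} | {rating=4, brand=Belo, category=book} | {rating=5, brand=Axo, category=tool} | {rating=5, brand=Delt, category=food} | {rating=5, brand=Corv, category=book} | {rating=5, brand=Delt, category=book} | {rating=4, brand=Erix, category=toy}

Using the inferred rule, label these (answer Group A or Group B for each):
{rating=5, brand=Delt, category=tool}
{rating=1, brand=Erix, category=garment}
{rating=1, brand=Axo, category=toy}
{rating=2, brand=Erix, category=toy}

Group B, Group A, Group A, Group A

The distinguishing property — rating ≤ 2 — holds for all the 'Group A' cases and none of the 'Group B' cases.
{rating=5, brand=Delt, category=tool} — rating = 5, hence Group B. {rating=1, brand=Erix, category=garment} — rating = 1, hence Group A. {rating=1, brand=Axo, category=toy} — rating = 1, hence Group A. {rating=2, brand=Erix, category=toy} — rating = 2, hence Group A.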